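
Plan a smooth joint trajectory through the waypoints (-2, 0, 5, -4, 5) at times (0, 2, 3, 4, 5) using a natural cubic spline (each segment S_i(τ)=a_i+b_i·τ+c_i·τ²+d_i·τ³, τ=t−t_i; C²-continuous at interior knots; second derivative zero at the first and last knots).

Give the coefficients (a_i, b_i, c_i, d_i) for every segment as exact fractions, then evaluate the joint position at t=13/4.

  seg 0: a=-2 b=-91/43 c=0 d=67/86
  seg 1: a=0 b=311/43 c=201/43 d=-297/43
  seg 2: a=5 b=-178/43 c=-690/43 d=481/43
  seg 3: a=-4 b=-115/43 c=753/43 d=-251/43
S(13/4) = 8633/2752

Δ: Δ0=1, Δ1=5, Δ2=-9, Δ3=9
row 1: diag=6, rhs=24; c'=1/6, d'=4
row 2: denom=4−1·1/6=23/6; d'=(-84−1·4)/(23/6)=-528/23
row 3: denom=4−1·6/23=86/23; d'=(108−1·-528/23)/(86/23)=1506/43
back: M3=1506/43
back: M2=-528/23−6/23·1506/43=-1380/43
back: M1=4−1/6·-1380/43=402/43
M: M0=0, M1=402/43, M2=-1380/43, M3=1506/43, M4=0
seg 0: a=-2, c=M0/2=0, d=(M1−M0)/(6·2)=67/86, b=Δ0−h0·(2M0+M1)/6=-91/43
seg 1: a=0, c=M1/2=201/43, d=(M2−M1)/(6·1)=-297/43, b=Δ1−h1·(2M1+M2)/6=311/43
seg 2: a=5, c=M2/2=-690/43, d=(M3−M2)/(6·1)=481/43, b=Δ2−h2·(2M2+M3)/6=-178/43
seg 3: a=-4, c=M3/2=753/43, d=(M4−M3)/(6·1)=-251/43, b=Δ3−h3·(2M3+M4)/6=-115/43
t_q=13/4 → seg 2, τ=1/4; S=5+-178/43·τ+-690/43·τ²+481/43·τ³=8633/2752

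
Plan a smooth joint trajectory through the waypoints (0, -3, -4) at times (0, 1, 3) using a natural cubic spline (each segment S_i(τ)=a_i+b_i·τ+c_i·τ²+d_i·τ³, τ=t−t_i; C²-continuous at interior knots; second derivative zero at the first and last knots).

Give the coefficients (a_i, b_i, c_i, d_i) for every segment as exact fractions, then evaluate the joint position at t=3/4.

  seg 0: a=0 b=-41/12 c=0 d=5/12
  seg 1: a=-3 b=-13/6 c=5/4 d=-5/24
S(3/4) = -611/256

Δ: Δ0=-3, Δ1=-1/2
row 1: diag=6, rhs=15; c'=1/3, d'=5/2
back: M1=5/2
M: M0=0, M1=5/2, M2=0
seg 0: a=0, c=M0/2=0, d=(M1−M0)/(6·1)=5/12, b=Δ0−h0·(2M0+M1)/6=-41/12
seg 1: a=-3, c=M1/2=5/4, d=(M2−M1)/(6·2)=-5/24, b=Δ1−h1·(2M1+M2)/6=-13/6
t_q=3/4 → seg 0, τ=3/4; S=0+-41/12·τ+0·τ²+5/12·τ³=-611/256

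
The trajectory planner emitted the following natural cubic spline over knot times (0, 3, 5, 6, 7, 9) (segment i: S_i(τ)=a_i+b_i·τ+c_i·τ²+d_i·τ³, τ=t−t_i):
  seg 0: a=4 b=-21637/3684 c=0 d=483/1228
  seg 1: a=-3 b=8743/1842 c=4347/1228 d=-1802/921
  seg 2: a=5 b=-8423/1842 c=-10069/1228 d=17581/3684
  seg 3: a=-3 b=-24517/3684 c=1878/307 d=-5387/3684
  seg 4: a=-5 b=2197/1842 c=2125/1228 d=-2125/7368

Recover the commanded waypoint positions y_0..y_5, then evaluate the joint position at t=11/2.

y_0=4 y_1=-3 y_2=5 y_3=-3 y_4=-5 y_5=2
S(11/2) = 12381/9824

y_0 = S_0(0) = a_0 = 4
y_1 = S_1(0) = a_1 = -3
y_2 = S_2(0) = a_2 = 5
y_3 = S_3(0) = a_3 = -3
y_4 = S_4(0) = a_4 = -5
y_5 = S_4(2) = 2
t_q=11/2 is in segment 2 (τ=1/2); S_2(τ)=12381/9824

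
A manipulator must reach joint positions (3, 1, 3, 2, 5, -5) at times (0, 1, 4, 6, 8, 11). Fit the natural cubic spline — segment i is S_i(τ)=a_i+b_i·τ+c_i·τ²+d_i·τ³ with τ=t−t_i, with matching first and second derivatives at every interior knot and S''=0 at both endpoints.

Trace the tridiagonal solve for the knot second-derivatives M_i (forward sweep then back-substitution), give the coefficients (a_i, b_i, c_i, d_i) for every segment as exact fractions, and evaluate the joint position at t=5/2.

Δ: Δ0=-2, Δ1=2/3, Δ2=-1/2, Δ3=3/2, Δ4=-10/3
row 1: diag=8, rhs=16; c'=3/8, d'=2
row 2: denom=10−3·3/8=71/8; d'=(-7−3·2)/(71/8)=-104/71
row 3: denom=8−2·16/71=536/71; d'=(12−2·-104/71)/(536/71)=265/134
row 4: denom=10−2·71/268=1269/134; d'=(-29−2·265/134)/(1269/134)=-1472/423
back: M4=-1472/423
back: M3=265/134−71/268·-1472/423=2453/846
back: M2=-104/71−16/71·2453/846=-896/423
back: M1=2−3/8·-896/423=394/141
M: M0=0, M1=394/141, M2=-896/423, M3=2453/846, M4=-1472/423, M5=0
seg 0: a=3, c=M0/2=0, d=(M1−M0)/(6·1)=197/423, b=Δ0−h0·(2M0+M1)/6=-1043/423
seg 1: a=1, c=M1/2=197/141, d=(M2−M1)/(6·3)=-1039/3807, b=Δ1−h1·(2M1+M2)/6=-452/423
seg 2: a=3, c=M2/2=-448/423, d=(M3−M2)/(6·2)=1415/3384, b=Δ2−h2·(2M2+M3)/6=-23/423
seg 3: a=2, c=M3/2=2453/1692, d=(M4−M3)/(6·2)=-1799/3384, b=Δ3−h3·(2M3+M4)/6=205/282
seg 4: a=5, c=M4/2=-736/423, d=(M5−M4)/(6·3)=736/3807, b=Δ4−h4·(2M4+M5)/6=62/423
t_q=5/2 → seg 1, τ=3/2; S=1+-452/423·τ+197/141·τ²+-1039/3807·τ³=609/376

  seg 0: a=3 b=-1043/423 c=0 d=197/423
  seg 1: a=1 b=-452/423 c=197/141 d=-1039/3807
  seg 2: a=3 b=-23/423 c=-448/423 d=1415/3384
  seg 3: a=2 b=205/282 c=2453/1692 d=-1799/3384
  seg 4: a=5 b=62/423 c=-736/423 d=736/3807
S(5/2) = 609/376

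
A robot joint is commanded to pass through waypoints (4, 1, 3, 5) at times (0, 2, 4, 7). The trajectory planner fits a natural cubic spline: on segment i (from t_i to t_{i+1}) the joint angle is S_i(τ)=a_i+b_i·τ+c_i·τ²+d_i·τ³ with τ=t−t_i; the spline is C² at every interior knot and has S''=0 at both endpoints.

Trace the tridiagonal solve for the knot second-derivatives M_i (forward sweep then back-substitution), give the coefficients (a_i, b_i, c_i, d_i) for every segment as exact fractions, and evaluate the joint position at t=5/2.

Δ: Δ0=-3/2, Δ1=1, Δ2=2/3
row 1: diag=8, rhs=15; c'=1/4, d'=15/8
row 2: denom=10−2·1/4=19/2; d'=(-2−2·15/8)/(19/2)=-23/38
back: M2=-23/38
back: M1=15/8−1/4·-23/38=77/38
M: M0=0, M1=77/38, M2=-23/38, M3=0
seg 0: a=4, c=M0/2=0, d=(M1−M0)/(6·2)=77/456, b=Δ0−h0·(2M0+M1)/6=-124/57
seg 1: a=1, c=M1/2=77/76, d=(M2−M1)/(6·2)=-25/114, b=Δ1−h1·(2M1+M2)/6=-17/114
seg 2: a=3, c=M2/2=-23/76, d=(M3−M2)/(6·3)=23/684, b=Δ2−h2·(2M2+M3)/6=145/114
t_q=5/2 → seg 1, τ=1/2; S=1+-17/114·τ+77/76·τ²+-25/114·τ³=175/152

  seg 0: a=4 b=-124/57 c=0 d=77/456
  seg 1: a=1 b=-17/114 c=77/76 d=-25/114
  seg 2: a=3 b=145/114 c=-23/76 d=23/684
S(5/2) = 175/152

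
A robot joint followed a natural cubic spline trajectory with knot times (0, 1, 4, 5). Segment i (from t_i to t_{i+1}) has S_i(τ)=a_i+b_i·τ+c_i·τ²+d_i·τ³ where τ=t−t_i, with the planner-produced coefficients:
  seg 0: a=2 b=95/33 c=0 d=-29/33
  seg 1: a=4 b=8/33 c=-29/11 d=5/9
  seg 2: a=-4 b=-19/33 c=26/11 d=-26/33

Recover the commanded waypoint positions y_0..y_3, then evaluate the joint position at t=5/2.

y_0 = S_0(0) = a_0 = 2
y_1 = S_1(0) = a_1 = 4
y_2 = S_2(0) = a_2 = -4
y_3 = S_2(1) = -3
t_q=5/2 is in segment 1 (τ=3/2); S_1(τ)=27/88

y_0=2 y_1=4 y_2=-4 y_3=-3
S(5/2) = 27/88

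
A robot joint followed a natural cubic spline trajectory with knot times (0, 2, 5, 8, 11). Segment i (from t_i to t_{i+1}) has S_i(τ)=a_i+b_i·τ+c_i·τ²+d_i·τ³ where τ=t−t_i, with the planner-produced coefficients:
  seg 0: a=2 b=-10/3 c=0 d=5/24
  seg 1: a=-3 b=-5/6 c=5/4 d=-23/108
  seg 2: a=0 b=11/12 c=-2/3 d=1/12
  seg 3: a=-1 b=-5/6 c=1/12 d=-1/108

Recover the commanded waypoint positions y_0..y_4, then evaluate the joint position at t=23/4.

y_0 = S_0(0) = a_0 = 2
y_1 = S_1(0) = a_1 = -3
y_2 = S_2(0) = a_2 = 0
y_3 = S_3(0) = a_3 = -1
y_4 = S_3(3) = -3
t_q=23/4 is in segment 2 (τ=3/4); S_2(τ)=89/256

y_0=2 y_1=-3 y_2=0 y_3=-1 y_4=-3
S(23/4) = 89/256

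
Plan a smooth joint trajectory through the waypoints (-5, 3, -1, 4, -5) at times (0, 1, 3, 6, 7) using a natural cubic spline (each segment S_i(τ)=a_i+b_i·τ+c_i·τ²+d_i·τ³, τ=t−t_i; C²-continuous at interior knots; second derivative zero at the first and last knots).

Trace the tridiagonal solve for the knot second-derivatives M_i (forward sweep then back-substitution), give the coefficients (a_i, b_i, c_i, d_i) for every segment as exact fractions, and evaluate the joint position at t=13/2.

  seg 0: a=-5 b=5977/591 c=0 d=-1249/591
  seg 1: a=3 b=2230/591 c=-1249/197 d=2041/1182
  seg 2: a=-1 b=-512/591 c=792/197 d=-1877/1773
  seg 3: a=4 b=-3149/591 c=-1085/197 d=1085/591
S(13/2) = 297/1576

Δ: Δ0=8, Δ1=-2, Δ2=5/3, Δ3=-9
row 1: diag=6, rhs=-60; c'=1/3, d'=-10
row 2: denom=10−2·1/3=28/3; d'=(22−2·-10)/(28/3)=9/2
row 3: denom=8−3·9/28=197/28; d'=(-64−3·9/2)/(197/28)=-2170/197
back: M3=-2170/197
back: M2=9/2−9/28·-2170/197=1584/197
back: M1=-10−1/3·1584/197=-2498/197
M: M0=0, M1=-2498/197, M2=1584/197, M3=-2170/197, M4=0
seg 0: a=-5, c=M0/2=0, d=(M1−M0)/(6·1)=-1249/591, b=Δ0−h0·(2M0+M1)/6=5977/591
seg 1: a=3, c=M1/2=-1249/197, d=(M2−M1)/(6·2)=2041/1182, b=Δ1−h1·(2M1+M2)/6=2230/591
seg 2: a=-1, c=M2/2=792/197, d=(M3−M2)/(6·3)=-1877/1773, b=Δ2−h2·(2M2+M3)/6=-512/591
seg 3: a=4, c=M3/2=-1085/197, d=(M4−M3)/(6·1)=1085/591, b=Δ3−h3·(2M3+M4)/6=-3149/591
t_q=13/2 → seg 3, τ=1/2; S=4+-3149/591·τ+-1085/197·τ²+1085/591·τ³=297/1576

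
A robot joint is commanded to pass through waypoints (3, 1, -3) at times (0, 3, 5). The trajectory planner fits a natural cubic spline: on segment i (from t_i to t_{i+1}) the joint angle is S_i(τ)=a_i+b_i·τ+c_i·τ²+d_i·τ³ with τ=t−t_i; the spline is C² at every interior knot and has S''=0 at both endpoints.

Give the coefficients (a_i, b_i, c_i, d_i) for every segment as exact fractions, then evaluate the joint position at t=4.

Δ: Δ0=-2/3, Δ1=-2
row 1: diag=10, rhs=-8; c'=1/5, d'=-4/5
back: M1=-4/5
M: M0=0, M1=-4/5, M2=0
seg 0: a=3, c=M0/2=0, d=(M1−M0)/(6·3)=-2/45, b=Δ0−h0·(2M0+M1)/6=-4/15
seg 1: a=1, c=M1/2=-2/5, d=(M2−M1)/(6·2)=1/15, b=Δ1−h1·(2M1+M2)/6=-22/15
t_q=4 → seg 1, τ=1; S=1+-22/15·τ+-2/5·τ²+1/15·τ³=-4/5

  seg 0: a=3 b=-4/15 c=0 d=-2/45
  seg 1: a=1 b=-22/15 c=-2/5 d=1/15
S(4) = -4/5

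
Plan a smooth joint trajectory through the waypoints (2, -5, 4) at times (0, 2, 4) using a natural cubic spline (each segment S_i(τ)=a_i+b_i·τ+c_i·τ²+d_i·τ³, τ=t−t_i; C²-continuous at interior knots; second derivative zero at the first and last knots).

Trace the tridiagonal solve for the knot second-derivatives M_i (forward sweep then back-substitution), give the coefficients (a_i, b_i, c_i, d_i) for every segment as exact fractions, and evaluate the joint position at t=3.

Δ: Δ0=-7/2, Δ1=9/2
row 1: diag=8, rhs=48; c'=1/4, d'=6
back: M1=6
M: M0=0, M1=6, M2=0
seg 0: a=2, c=M0/2=0, d=(M1−M0)/(6·2)=1/2, b=Δ0−h0·(2M0+M1)/6=-11/2
seg 1: a=-5, c=M1/2=3, d=(M2−M1)/(6·2)=-1/2, b=Δ1−h1·(2M1+M2)/6=1/2
t_q=3 → seg 1, τ=1; S=-5+1/2·τ+3·τ²+-1/2·τ³=-2

  seg 0: a=2 b=-11/2 c=0 d=1/2
  seg 1: a=-5 b=1/2 c=3 d=-1/2
S(3) = -2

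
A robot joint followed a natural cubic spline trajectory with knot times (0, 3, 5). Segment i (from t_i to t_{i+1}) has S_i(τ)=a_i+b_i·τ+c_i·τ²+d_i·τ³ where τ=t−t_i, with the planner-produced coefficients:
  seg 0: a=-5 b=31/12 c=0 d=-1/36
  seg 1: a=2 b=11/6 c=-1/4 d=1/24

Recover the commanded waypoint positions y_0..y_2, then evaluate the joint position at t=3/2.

y_0 = S_0(0) = a_0 = -5
y_1 = S_1(0) = a_1 = 2
y_2 = S_1(2) = 5
t_q=3/2 is in segment 0 (τ=3/2); S_0(τ)=-39/32

y_0=-5 y_1=2 y_2=5
S(3/2) = -39/32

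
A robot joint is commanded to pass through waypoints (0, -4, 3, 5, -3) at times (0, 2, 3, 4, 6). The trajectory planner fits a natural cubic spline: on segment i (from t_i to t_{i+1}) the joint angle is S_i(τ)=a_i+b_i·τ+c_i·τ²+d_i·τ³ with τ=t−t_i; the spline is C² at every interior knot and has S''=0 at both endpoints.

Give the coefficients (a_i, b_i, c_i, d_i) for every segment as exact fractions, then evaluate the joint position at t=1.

  seg 0: a=0 b=-11/2 c=0 d=7/8
  seg 1: a=-4 b=5 c=21/4 d=-13/4
  seg 2: a=3 b=23/4 c=-9/2 d=3/4
  seg 3: a=5 b=-1 c=-9/4 d=3/8
S(1) = -37/8

Δ: Δ0=-2, Δ1=7, Δ2=2, Δ3=-4
row 1: diag=6, rhs=54; c'=1/6, d'=9
row 2: denom=4−1·1/6=23/6; d'=(-30−1·9)/(23/6)=-234/23
row 3: denom=6−1·6/23=132/23; d'=(-36−1·-234/23)/(132/23)=-9/2
back: M3=-9/2
back: M2=-234/23−6/23·-9/2=-9
back: M1=9−1/6·-9=21/2
M: M0=0, M1=21/2, M2=-9, M3=-9/2, M4=0
seg 0: a=0, c=M0/2=0, d=(M1−M0)/(6·2)=7/8, b=Δ0−h0·(2M0+M1)/6=-11/2
seg 1: a=-4, c=M1/2=21/4, d=(M2−M1)/(6·1)=-13/4, b=Δ1−h1·(2M1+M2)/6=5
seg 2: a=3, c=M2/2=-9/2, d=(M3−M2)/(6·1)=3/4, b=Δ2−h2·(2M2+M3)/6=23/4
seg 3: a=5, c=M3/2=-9/4, d=(M4−M3)/(6·2)=3/8, b=Δ3−h3·(2M3+M4)/6=-1
t_q=1 → seg 0, τ=1; S=0+-11/2·τ+0·τ²+7/8·τ³=-37/8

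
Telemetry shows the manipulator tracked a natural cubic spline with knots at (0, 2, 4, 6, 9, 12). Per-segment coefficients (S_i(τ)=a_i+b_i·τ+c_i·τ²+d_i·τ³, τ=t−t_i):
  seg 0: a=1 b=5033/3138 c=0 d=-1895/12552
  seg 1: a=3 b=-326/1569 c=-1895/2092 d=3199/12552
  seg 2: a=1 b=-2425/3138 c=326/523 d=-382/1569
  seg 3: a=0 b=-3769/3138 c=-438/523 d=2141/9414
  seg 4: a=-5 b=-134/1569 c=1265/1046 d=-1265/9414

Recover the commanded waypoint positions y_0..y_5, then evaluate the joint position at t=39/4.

y_0=1 y_1=3 y_2=1 y_3=0 y_4=-5 y_5=2
S(39/4) = -297263/66944

y_0 = S_0(0) = a_0 = 1
y_1 = S_1(0) = a_1 = 3
y_2 = S_2(0) = a_2 = 1
y_3 = S_3(0) = a_3 = 0
y_4 = S_4(0) = a_4 = -5
y_5 = S_4(3) = 2
t_q=39/4 is in segment 4 (τ=3/4); S_4(τ)=-297263/66944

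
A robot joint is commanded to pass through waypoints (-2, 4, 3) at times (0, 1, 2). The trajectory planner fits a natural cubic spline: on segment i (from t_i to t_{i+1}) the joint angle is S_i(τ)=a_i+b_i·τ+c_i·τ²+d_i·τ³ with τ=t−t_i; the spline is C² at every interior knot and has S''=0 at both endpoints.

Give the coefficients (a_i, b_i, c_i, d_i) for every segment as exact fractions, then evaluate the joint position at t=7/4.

Δ: Δ0=6, Δ1=-1
row 1: diag=4, rhs=-42; c'=1/4, d'=-21/2
back: M1=-21/2
M: M0=0, M1=-21/2, M2=0
seg 0: a=-2, c=M0/2=0, d=(M1−M0)/(6·1)=-7/4, b=Δ0−h0·(2M0+M1)/6=31/4
seg 1: a=4, c=M1/2=-21/4, d=(M2−M1)/(6·1)=7/4, b=Δ1−h1·(2M1+M2)/6=5/2
t_q=7/4 → seg 1, τ=3/4; S=4+5/2·τ+-21/4·τ²+7/4·τ³=937/256

  seg 0: a=-2 b=31/4 c=0 d=-7/4
  seg 1: a=4 b=5/2 c=-21/4 d=7/4
S(7/4) = 937/256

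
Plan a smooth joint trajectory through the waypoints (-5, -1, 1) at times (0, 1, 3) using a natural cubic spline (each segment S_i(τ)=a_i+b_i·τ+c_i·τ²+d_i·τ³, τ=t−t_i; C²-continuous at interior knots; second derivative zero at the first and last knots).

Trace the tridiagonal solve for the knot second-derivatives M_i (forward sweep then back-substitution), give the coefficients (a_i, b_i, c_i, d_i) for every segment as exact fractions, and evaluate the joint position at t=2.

  seg 0: a=-5 b=9/2 c=0 d=-1/2
  seg 1: a=-1 b=3 c=-3/2 d=1/4
S(2) = 3/4

Δ: Δ0=4, Δ1=1
row 1: diag=6, rhs=-18; c'=1/3, d'=-3
back: M1=-3
M: M0=0, M1=-3, M2=0
seg 0: a=-5, c=M0/2=0, d=(M1−M0)/(6·1)=-1/2, b=Δ0−h0·(2M0+M1)/6=9/2
seg 1: a=-1, c=M1/2=-3/2, d=(M2−M1)/(6·2)=1/4, b=Δ1−h1·(2M1+M2)/6=3
t_q=2 → seg 1, τ=1; S=-1+3·τ+-3/2·τ²+1/4·τ³=3/4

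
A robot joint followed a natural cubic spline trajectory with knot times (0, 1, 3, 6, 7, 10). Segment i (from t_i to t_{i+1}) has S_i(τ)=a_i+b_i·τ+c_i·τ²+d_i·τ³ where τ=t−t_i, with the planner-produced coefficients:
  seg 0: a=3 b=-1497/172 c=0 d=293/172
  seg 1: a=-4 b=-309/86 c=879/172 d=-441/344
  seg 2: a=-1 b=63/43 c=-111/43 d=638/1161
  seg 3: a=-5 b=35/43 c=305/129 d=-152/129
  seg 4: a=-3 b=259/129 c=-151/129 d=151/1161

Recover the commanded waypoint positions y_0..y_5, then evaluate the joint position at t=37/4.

y_0 = S_0(0) = a_0 = 3
y_1 = S_1(0) = a_1 = -4
y_2 = S_2(0) = a_2 = -1
y_3 = S_3(0) = a_3 = -5
y_4 = S_4(0) = a_4 = -3
y_5 = S_4(3) = -4
t_q=37/4 is in segment 4 (τ=9/4); S_4(τ)=-8055/2752

y_0=3 y_1=-4 y_2=-1 y_3=-5 y_4=-3 y_5=-4
S(37/4) = -8055/2752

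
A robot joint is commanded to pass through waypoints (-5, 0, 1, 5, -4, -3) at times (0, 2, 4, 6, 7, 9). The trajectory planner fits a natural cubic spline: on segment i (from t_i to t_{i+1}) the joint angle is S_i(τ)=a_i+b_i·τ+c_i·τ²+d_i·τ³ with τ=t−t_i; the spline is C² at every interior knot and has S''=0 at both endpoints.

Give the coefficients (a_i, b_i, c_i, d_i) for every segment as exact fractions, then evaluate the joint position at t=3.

  seg 0: a=-5 b=1652/477 c=0 d=-919/3816
  seg 1: a=0 b=547/954 c=-919/636 d=2687/3816
  seg 2: a=1 b=1547/477 c=442/159 d=-3245/1908
  seg 3: a=5 b=-2884/477 c=-787/106 d=4265/954
  seg 4: a=-4 b=-7139/954 c=952/159 d=-476/477
S(3) = -71/424

Δ: Δ0=5/2, Δ1=1/2, Δ2=2, Δ3=-9, Δ4=1/2
row 1: diag=8, rhs=-12; c'=1/4, d'=-3/2
row 2: denom=8−2·1/4=15/2; d'=(9−2·-3/2)/(15/2)=8/5
row 3: denom=6−2·4/15=82/15; d'=(-66−2·8/5)/(82/15)=-519/41
row 4: denom=6−1·15/82=477/82; d'=(57−1·-519/41)/(477/82)=1904/159
back: M4=1904/159
back: M3=-519/41−15/82·1904/159=-787/53
back: M2=8/5−4/15·-787/53=884/159
back: M1=-3/2−1/4·884/159=-919/318
M: M0=0, M1=-919/318, M2=884/159, M3=-787/53, M4=1904/159, M5=0
seg 0: a=-5, c=M0/2=0, d=(M1−M0)/(6·2)=-919/3816, b=Δ0−h0·(2M0+M1)/6=1652/477
seg 1: a=0, c=M1/2=-919/636, d=(M2−M1)/(6·2)=2687/3816, b=Δ1−h1·(2M1+M2)/6=547/954
seg 2: a=1, c=M2/2=442/159, d=(M3−M2)/(6·2)=-3245/1908, b=Δ2−h2·(2M2+M3)/6=1547/477
seg 3: a=5, c=M3/2=-787/106, d=(M4−M3)/(6·1)=4265/954, b=Δ3−h3·(2M3+M4)/6=-2884/477
seg 4: a=-4, c=M4/2=952/159, d=(M5−M4)/(6·2)=-476/477, b=Δ4−h4·(2M4+M5)/6=-7139/954
t_q=3 → seg 1, τ=1; S=0+547/954·τ+-919/636·τ²+2687/3816·τ³=-71/424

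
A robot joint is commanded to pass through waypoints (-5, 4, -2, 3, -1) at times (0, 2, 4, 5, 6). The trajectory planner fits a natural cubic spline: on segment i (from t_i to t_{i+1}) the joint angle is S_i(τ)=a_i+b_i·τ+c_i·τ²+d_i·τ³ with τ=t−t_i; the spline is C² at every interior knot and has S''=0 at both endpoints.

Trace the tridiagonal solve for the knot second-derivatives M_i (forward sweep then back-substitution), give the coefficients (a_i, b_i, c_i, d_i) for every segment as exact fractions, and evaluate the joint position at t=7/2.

  seg 0: a=-5 b=1265/168 c=0 d=-509/672
  seg 1: a=4 b=-131/84 c=-509/112 d=1285/672
  seg 2: a=-2 b=77/24 c=97/14 d=-863/168
  seg 3: a=3 b=139/84 c=-475/56 d=475/168
S(7/2) = -3783/1792

Δ: Δ0=9/2, Δ1=-3, Δ2=5, Δ3=-4
row 1: diag=8, rhs=-45; c'=1/4, d'=-45/8
row 2: denom=6−2·1/4=11/2; d'=(48−2·-45/8)/(11/2)=237/22
row 3: denom=4−1·2/11=42/11; d'=(-54−1·237/22)/(42/11)=-475/28
back: M3=-475/28
back: M2=237/22−2/11·-475/28=97/7
back: M1=-45/8−1/4·97/7=-509/56
M: M0=0, M1=-509/56, M2=97/7, M3=-475/28, M4=0
seg 0: a=-5, c=M0/2=0, d=(M1−M0)/(6·2)=-509/672, b=Δ0−h0·(2M0+M1)/6=1265/168
seg 1: a=4, c=M1/2=-509/112, d=(M2−M1)/(6·2)=1285/672, b=Δ1−h1·(2M1+M2)/6=-131/84
seg 2: a=-2, c=M2/2=97/14, d=(M3−M2)/(6·1)=-863/168, b=Δ2−h2·(2M2+M3)/6=77/24
seg 3: a=3, c=M3/2=-475/56, d=(M4−M3)/(6·1)=475/168, b=Δ3−h3·(2M3+M4)/6=139/84
t_q=7/2 → seg 1, τ=3/2; S=4+-131/84·τ+-509/112·τ²+1285/672·τ³=-3783/1792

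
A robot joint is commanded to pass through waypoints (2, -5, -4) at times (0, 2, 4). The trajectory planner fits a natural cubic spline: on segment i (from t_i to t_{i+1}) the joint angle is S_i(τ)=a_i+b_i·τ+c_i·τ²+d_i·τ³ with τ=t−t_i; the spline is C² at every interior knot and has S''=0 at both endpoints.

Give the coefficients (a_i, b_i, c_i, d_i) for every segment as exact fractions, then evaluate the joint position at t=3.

Δ: Δ0=-7/2, Δ1=1/2
row 1: diag=8, rhs=24; c'=1/4, d'=3
back: M1=3
M: M0=0, M1=3, M2=0
seg 0: a=2, c=M0/2=0, d=(M1−M0)/(6·2)=1/4, b=Δ0−h0·(2M0+M1)/6=-9/2
seg 1: a=-5, c=M1/2=3/2, d=(M2−M1)/(6·2)=-1/4, b=Δ1−h1·(2M1+M2)/6=-3/2
t_q=3 → seg 1, τ=1; S=-5+-3/2·τ+3/2·τ²+-1/4·τ³=-21/4

  seg 0: a=2 b=-9/2 c=0 d=1/4
  seg 1: a=-5 b=-3/2 c=3/2 d=-1/4
S(3) = -21/4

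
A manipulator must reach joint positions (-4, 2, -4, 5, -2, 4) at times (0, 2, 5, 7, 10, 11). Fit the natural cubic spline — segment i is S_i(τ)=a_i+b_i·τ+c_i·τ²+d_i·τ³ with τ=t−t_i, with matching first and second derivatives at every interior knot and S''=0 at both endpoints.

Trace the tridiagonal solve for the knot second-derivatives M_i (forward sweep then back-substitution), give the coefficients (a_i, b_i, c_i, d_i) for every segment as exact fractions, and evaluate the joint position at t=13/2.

  seg 0: a=-4 b=28928/6141 c=0 d=-10505/24564
  seg 1: a=2 b=-2587/6141 c=-10505/4094 d=75155/110538
  seg 2: a=-4 b=31201/12282 c=21820/6141 d=-15803/12282
  seg 3: a=5 b=5375/4094 c=-25589/6141 d=108751/110538
  seg 4: a=-2 b=5885/2047 c=19191/4094 d=-6397/4094
S(13/2) = 113409/32752

Δ: Δ0=3, Δ1=-2, Δ2=9/2, Δ3=-7/3, Δ4=6
row 1: diag=10, rhs=-30; c'=3/10, d'=-3
row 2: denom=10−3·3/10=91/10; d'=(39−3·-3)/(91/10)=480/91
row 3: denom=10−2·20/91=870/91; d'=(-41−2·480/91)/(870/91)=-4691/870
row 4: denom=8−3·91/290=2047/290; d'=(50−3·-4691/870)/(2047/290)=19191/2047
back: M4=19191/2047
back: M3=-4691/870−91/290·19191/2047=-51178/6141
back: M2=480/91−20/91·-51178/6141=43640/6141
back: M1=-3−3/10·43640/6141=-10505/2047
M: M0=0, M1=-10505/2047, M2=43640/6141, M3=-51178/6141, M4=19191/2047, M5=0
seg 0: a=-4, c=M0/2=0, d=(M1−M0)/(6·2)=-10505/24564, b=Δ0−h0·(2M0+M1)/6=28928/6141
seg 1: a=2, c=M1/2=-10505/4094, d=(M2−M1)/(6·3)=75155/110538, b=Δ1−h1·(2M1+M2)/6=-2587/6141
seg 2: a=-4, c=M2/2=21820/6141, d=(M3−M2)/(6·2)=-15803/12282, b=Δ2−h2·(2M2+M3)/6=31201/12282
seg 3: a=5, c=M3/2=-25589/6141, d=(M4−M3)/(6·3)=108751/110538, b=Δ3−h3·(2M3+M4)/6=5375/4094
seg 4: a=-2, c=M4/2=19191/4094, d=(M5−M4)/(6·1)=-6397/4094, b=Δ4−h4·(2M4+M5)/6=5885/2047
t_q=13/2 → seg 2, τ=3/2; S=-4+31201/12282·τ+21820/6141·τ²+-15803/12282·τ³=113409/32752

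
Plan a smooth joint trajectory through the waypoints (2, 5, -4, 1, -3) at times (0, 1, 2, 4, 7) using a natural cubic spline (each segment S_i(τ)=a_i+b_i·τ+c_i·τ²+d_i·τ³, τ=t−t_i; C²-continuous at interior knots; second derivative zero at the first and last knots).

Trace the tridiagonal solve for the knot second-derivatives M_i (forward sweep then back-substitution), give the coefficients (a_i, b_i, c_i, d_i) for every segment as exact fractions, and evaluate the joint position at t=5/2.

Δ: Δ0=3, Δ1=-9, Δ2=5/2, Δ3=-4/3
row 1: diag=4, rhs=-72; c'=1/4, d'=-18
row 2: denom=6−1·1/4=23/4; d'=(69−1·-18)/(23/4)=348/23
row 3: denom=10−2·8/23=214/23; d'=(-23−2·348/23)/(214/23)=-1225/214
back: M3=-1225/214
back: M2=348/23−8/23·-1225/214=1832/107
back: M1=-18−1/4·1832/107=-2384/107
M: M0=0, M1=-2384/107, M2=1832/107, M3=-1225/214, M4=0
seg 0: a=2, c=M0/2=0, d=(M1−M0)/(6·1)=-1192/321, b=Δ0−h0·(2M0+M1)/6=2155/321
seg 1: a=5, c=M1/2=-1192/107, d=(M2−M1)/(6·1)=2108/321, b=Δ1−h1·(2M1+M2)/6=-1421/321
seg 2: a=-4, c=M2/2=916/107, d=(M3−M2)/(6·2)=-4889/2568, b=Δ2−h2·(2M2+M3)/6=-2249/321
seg 3: a=1, c=M3/2=-1225/428, d=(M4−M3)/(6·3)=1225/3852, b=Δ3−h3·(2M3+M4)/6=2819/642
t_q=5/2 → seg 2, τ=1/2; S=-4+-2249/321·τ+916/107·τ²+-4889/2568·τ³=-38355/6848

  seg 0: a=2 b=2155/321 c=0 d=-1192/321
  seg 1: a=5 b=-1421/321 c=-1192/107 d=2108/321
  seg 2: a=-4 b=-2249/321 c=916/107 d=-4889/2568
  seg 3: a=1 b=2819/642 c=-1225/428 d=1225/3852
S(5/2) = -38355/6848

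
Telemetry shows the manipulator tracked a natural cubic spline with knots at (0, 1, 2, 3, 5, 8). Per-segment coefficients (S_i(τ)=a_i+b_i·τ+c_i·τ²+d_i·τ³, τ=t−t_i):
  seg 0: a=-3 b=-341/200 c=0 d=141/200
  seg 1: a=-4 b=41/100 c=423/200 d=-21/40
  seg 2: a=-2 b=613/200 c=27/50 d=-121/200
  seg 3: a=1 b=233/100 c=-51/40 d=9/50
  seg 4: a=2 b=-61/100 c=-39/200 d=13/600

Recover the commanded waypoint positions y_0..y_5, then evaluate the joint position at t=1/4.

y_0=-3 y_1=-4 y_2=-2 y_3=1 y_4=2 y_5=-1
S(1/4) = -8743/2560

y_0 = S_0(0) = a_0 = -3
y_1 = S_1(0) = a_1 = -4
y_2 = S_2(0) = a_2 = -2
y_3 = S_3(0) = a_3 = 1
y_4 = S_4(0) = a_4 = 2
y_5 = S_4(3) = -1
t_q=1/4 is in segment 0 (τ=1/4); S_0(τ)=-8743/2560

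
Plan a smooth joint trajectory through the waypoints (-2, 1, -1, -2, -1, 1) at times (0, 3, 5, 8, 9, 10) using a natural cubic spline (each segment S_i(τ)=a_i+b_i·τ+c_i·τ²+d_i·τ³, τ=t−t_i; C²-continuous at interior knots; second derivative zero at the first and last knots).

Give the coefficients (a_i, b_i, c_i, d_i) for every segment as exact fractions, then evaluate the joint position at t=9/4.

  seg 0: a=-2 b=2153/1308 c=0 d=-845/11772
  seg 1: a=1 b=-191/654 c=-845/1308 d=191/1308
  seg 2: a=-1 b=-245/218 c=301/1308 d=131/11772
  seg 3: a=-2 b=243/436 c=36/109 d=49/436
  seg 4: a=-1 b=339/218 c=291/436 d=-97/436
S(9/4) = 24721/27904

Δ: Δ0=1, Δ1=-1, Δ2=-1/3, Δ3=1, Δ4=2
row 1: diag=10, rhs=-12; c'=1/5, d'=-6/5
row 2: denom=10−2·1/5=48/5; d'=(4−2·-6/5)/(48/5)=2/3
row 3: denom=8−3·5/16=113/16; d'=(8−3·2/3)/(113/16)=96/113
row 4: denom=4−1·16/113=436/113; d'=(6−1·96/113)/(436/113)=291/218
back: M4=291/218
back: M3=96/113−16/113·291/218=72/109
back: M2=2/3−5/16·72/109=301/654
back: M1=-6/5−1/5·301/654=-845/654
M: M0=0, M1=-845/654, M2=301/654, M3=72/109, M4=291/218, M5=0
seg 0: a=-2, c=M0/2=0, d=(M1−M0)/(6·3)=-845/11772, b=Δ0−h0·(2M0+M1)/6=2153/1308
seg 1: a=1, c=M1/2=-845/1308, d=(M2−M1)/(6·2)=191/1308, b=Δ1−h1·(2M1+M2)/6=-191/654
seg 2: a=-1, c=M2/2=301/1308, d=(M3−M2)/(6·3)=131/11772, b=Δ2−h2·(2M2+M3)/6=-245/218
seg 3: a=-2, c=M3/2=36/109, d=(M4−M3)/(6·1)=49/436, b=Δ3−h3·(2M3+M4)/6=243/436
seg 4: a=-1, c=M4/2=291/436, d=(M5−M4)/(6·1)=-97/436, b=Δ4−h4·(2M4+M5)/6=339/218
t_q=9/4 → seg 0, τ=9/4; S=-2+2153/1308·τ+0·τ²+-845/11772·τ³=24721/27904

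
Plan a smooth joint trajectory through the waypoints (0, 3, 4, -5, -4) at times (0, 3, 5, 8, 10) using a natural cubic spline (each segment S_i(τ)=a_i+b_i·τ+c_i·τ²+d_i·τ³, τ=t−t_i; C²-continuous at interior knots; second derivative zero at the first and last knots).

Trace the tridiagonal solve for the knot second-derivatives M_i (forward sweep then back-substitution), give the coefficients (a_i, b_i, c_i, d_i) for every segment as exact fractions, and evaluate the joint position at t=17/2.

Δ: Δ0=1, Δ1=1/2, Δ2=-3, Δ3=1/2
row 1: diag=10, rhs=-3; c'=1/5, d'=-3/10
row 2: denom=10−2·1/5=48/5; d'=(-21−2·-3/10)/(48/5)=-17/8
row 3: denom=10−3·5/16=145/16; d'=(21−3·-17/8)/(145/16)=438/145
back: M3=438/145
back: M2=-17/8−5/16·438/145=-89/29
back: M1=-3/10−1/5·-89/29=91/290
M: M0=0, M1=91/290, M2=-89/29, M3=438/145, M4=0
seg 0: a=0, c=M0/2=0, d=(M1−M0)/(6·3)=91/5220, b=Δ0−h0·(2M0+M1)/6=489/580
seg 1: a=3, c=M1/2=91/580, d=(M2−M1)/(6·2)=-327/1160, b=Δ1−h1·(2M1+M2)/6=381/290
seg 2: a=4, c=M2/2=-89/58, d=(M3−M2)/(6·3)=883/2610, b=Δ2−h2·(2M2+M3)/6=-209/145
seg 3: a=-5, c=M3/2=219/145, d=(M4−M3)/(6·2)=-73/290, b=Δ3−h3·(2M3+M4)/6=-439/290
t_q=17/2 → seg 3, τ=1/2; S=-5+-439/290·τ+219/145·τ²+-73/290·τ³=-12553/2320

  seg 0: a=0 b=489/580 c=0 d=91/5220
  seg 1: a=3 b=381/290 c=91/580 d=-327/1160
  seg 2: a=4 b=-209/145 c=-89/58 d=883/2610
  seg 3: a=-5 b=-439/290 c=219/145 d=-73/290
S(17/2) = -12553/2320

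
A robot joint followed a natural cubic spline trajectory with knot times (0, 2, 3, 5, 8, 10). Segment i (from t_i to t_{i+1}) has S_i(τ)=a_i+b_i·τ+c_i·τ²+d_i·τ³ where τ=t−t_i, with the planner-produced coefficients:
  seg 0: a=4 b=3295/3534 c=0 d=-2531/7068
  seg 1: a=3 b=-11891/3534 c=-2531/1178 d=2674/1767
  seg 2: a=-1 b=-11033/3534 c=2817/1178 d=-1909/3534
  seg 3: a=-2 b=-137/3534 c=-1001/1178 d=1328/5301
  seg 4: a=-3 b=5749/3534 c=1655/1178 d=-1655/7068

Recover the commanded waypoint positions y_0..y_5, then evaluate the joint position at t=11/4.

y_0=4 y_1=3 y_2=-1 y_3=-2 y_4=-3 y_5=4
S(11/4) = -883/9424

y_0 = S_0(0) = a_0 = 4
y_1 = S_1(0) = a_1 = 3
y_2 = S_2(0) = a_2 = -1
y_3 = S_3(0) = a_3 = -2
y_4 = S_4(0) = a_4 = -3
y_5 = S_4(2) = 4
t_q=11/4 is in segment 1 (τ=3/4); S_1(τ)=-883/9424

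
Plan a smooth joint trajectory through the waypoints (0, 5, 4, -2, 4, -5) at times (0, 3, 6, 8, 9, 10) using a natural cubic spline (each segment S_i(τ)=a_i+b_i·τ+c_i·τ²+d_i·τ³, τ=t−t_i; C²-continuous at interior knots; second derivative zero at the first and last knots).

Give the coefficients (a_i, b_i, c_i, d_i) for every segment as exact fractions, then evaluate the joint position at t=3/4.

  seg 0: a=0 b=3749/2361 c=0 d=62/7083
  seg 1: a=5 b=4307/2361 c=62/787 d=-628/2361
  seg 2: a=4 b=-11533/2361 c=-1822/787 d=7691/4722
  seg 3: a=-2 b=12749/2361 c=5869/787 d=-16190/2361
  seg 4: a=4 b=-607/2361 c=-10321/787 d=10321/2361
S(3/4) = 30085/25184

Δ: Δ0=5/3, Δ1=-1/3, Δ2=-3, Δ3=6, Δ4=-9
row 1: diag=12, rhs=-12; c'=1/4, d'=-1
row 2: denom=10−3·1/4=37/4; d'=(-16−3·-1)/(37/4)=-52/37
row 3: denom=6−2·8/37=206/37; d'=(54−2·-52/37)/(206/37)=1051/103
row 4: denom=4−1·37/206=787/206; d'=(-90−1·1051/103)/(787/206)=-20642/787
back: M4=-20642/787
back: M3=1051/103−37/206·-20642/787=11738/787
back: M2=-52/37−8/37·11738/787=-3644/787
back: M1=-1−1/4·-3644/787=124/787
M: M0=0, M1=124/787, M2=-3644/787, M3=11738/787, M4=-20642/787, M5=0
seg 0: a=0, c=M0/2=0, d=(M1−M0)/(6·3)=62/7083, b=Δ0−h0·(2M0+M1)/6=3749/2361
seg 1: a=5, c=M1/2=62/787, d=(M2−M1)/(6·3)=-628/2361, b=Δ1−h1·(2M1+M2)/6=4307/2361
seg 2: a=4, c=M2/2=-1822/787, d=(M3−M2)/(6·2)=7691/4722, b=Δ2−h2·(2M2+M3)/6=-11533/2361
seg 3: a=-2, c=M3/2=5869/787, d=(M4−M3)/(6·1)=-16190/2361, b=Δ3−h3·(2M3+M4)/6=12749/2361
seg 4: a=4, c=M4/2=-10321/787, d=(M5−M4)/(6·1)=10321/2361, b=Δ4−h4·(2M4+M5)/6=-607/2361
t_q=3/4 → seg 0, τ=3/4; S=0+3749/2361·τ+0·τ²+62/7083·τ³=30085/25184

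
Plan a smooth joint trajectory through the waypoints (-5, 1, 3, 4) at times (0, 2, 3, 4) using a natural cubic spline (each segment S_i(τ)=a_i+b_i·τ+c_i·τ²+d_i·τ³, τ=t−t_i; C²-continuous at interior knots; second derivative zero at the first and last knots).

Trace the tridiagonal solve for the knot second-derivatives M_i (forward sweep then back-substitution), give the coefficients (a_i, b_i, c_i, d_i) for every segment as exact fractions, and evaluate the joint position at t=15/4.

Δ: Δ0=3, Δ1=2, Δ2=1
row 1: diag=6, rhs=-6; c'=1/6, d'=-1
row 2: denom=4−1·1/6=23/6; d'=(-6−1·-1)/(23/6)=-30/23
back: M2=-30/23
back: M1=-1−1/6·-30/23=-18/23
M: M0=0, M1=-18/23, M2=-30/23, M3=0
seg 0: a=-5, c=M0/2=0, d=(M1−M0)/(6·2)=-3/46, b=Δ0−h0·(2M0+M1)/6=75/23
seg 1: a=1, c=M1/2=-9/23, d=(M2−M1)/(6·1)=-2/23, b=Δ1−h1·(2M1+M2)/6=57/23
seg 2: a=3, c=M2/2=-15/23, d=(M3−M2)/(6·1)=5/23, b=Δ2−h2·(2M2+M3)/6=33/23
t_q=15/4 → seg 2, τ=3/4; S=3+33/23·τ+-15/23·τ²+5/23·τ³=5595/1472

  seg 0: a=-5 b=75/23 c=0 d=-3/46
  seg 1: a=1 b=57/23 c=-9/23 d=-2/23
  seg 2: a=3 b=33/23 c=-15/23 d=5/23
S(15/4) = 5595/1472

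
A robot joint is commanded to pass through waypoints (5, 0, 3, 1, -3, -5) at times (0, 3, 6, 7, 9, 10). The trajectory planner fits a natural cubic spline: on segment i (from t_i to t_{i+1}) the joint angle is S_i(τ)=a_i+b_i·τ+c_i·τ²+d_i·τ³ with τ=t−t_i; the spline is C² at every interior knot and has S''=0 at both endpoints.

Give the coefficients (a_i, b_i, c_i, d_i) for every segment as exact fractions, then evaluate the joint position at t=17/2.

Δ: Δ0=-5/3, Δ1=1, Δ2=-2, Δ3=-2, Δ4=-2
row 1: diag=12, rhs=16; c'=1/4, d'=4/3
row 2: denom=8−3·1/4=29/4; d'=(-18−3·4/3)/(29/4)=-88/29
row 3: denom=6−1·4/29=170/29; d'=(0−1·-88/29)/(170/29)=44/85
row 4: denom=6−2·29/85=452/85; d'=(0−2·44/85)/(452/85)=-22/113
back: M4=-22/113
back: M3=44/85−29/85·-22/113=66/113
back: M2=-88/29−4/29·66/113=-352/113
back: M1=4/3−1/4·-352/113=716/339
M: M0=0, M1=716/339, M2=-352/113, M3=66/113, M4=-22/113, M5=0
seg 0: a=5, c=M0/2=0, d=(M1−M0)/(6·3)=358/3051, b=Δ0−h0·(2M0+M1)/6=-923/339
seg 1: a=0, c=M1/2=358/339, d=(M2−M1)/(6·3)=-886/3051, b=Δ1−h1·(2M1+M2)/6=151/339
seg 2: a=3, c=M2/2=-176/113, d=(M3−M2)/(6·1)=209/339, b=Δ2−h2·(2M2+M3)/6=-359/339
seg 3: a=1, c=M3/2=33/113, d=(M4−M3)/(6·2)=-22/339, b=Δ3−h3·(2M3+M4)/6=-788/339
seg 4: a=-3, c=M4/2=-11/113, d=(M5−M4)/(6·1)=11/339, b=Δ4−h4·(2M4+M5)/6=-656/339
t_q=17/2 → seg 3, τ=3/2; S=1+-788/339·τ+33/113·τ²+-22/339·τ³=-463/226

  seg 0: a=5 b=-923/339 c=0 d=358/3051
  seg 1: a=0 b=151/339 c=358/339 d=-886/3051
  seg 2: a=3 b=-359/339 c=-176/113 d=209/339
  seg 3: a=1 b=-788/339 c=33/113 d=-22/339
  seg 4: a=-3 b=-656/339 c=-11/113 d=11/339
S(17/2) = -463/226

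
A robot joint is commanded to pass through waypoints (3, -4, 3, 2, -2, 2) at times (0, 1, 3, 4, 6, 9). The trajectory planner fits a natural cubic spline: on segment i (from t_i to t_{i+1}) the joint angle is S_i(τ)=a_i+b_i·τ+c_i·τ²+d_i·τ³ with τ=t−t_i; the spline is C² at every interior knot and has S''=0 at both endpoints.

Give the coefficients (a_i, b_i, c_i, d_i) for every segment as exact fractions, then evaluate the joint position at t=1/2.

Δ: Δ0=-7, Δ1=7/2, Δ2=-1, Δ3=-2, Δ4=4/3
row 1: diag=6, rhs=63; c'=1/3, d'=21/2
row 2: denom=6−2·1/3=16/3; d'=(-27−2·21/2)/(16/3)=-9
row 3: denom=6−1·3/16=93/16; d'=(-6−1·-9)/(93/16)=16/31
row 4: denom=10−2·32/93=866/93; d'=(20−2·16/31)/(866/93)=882/433
back: M4=882/433
back: M3=16/31−32/93·882/433=-80/433
back: M2=-9−3/16·-80/433=-3882/433
back: M1=21/2−1/3·-3882/433=11681/866
M: M0=0, M1=11681/866, M2=-3882/433, M3=-80/433, M4=882/433, M5=0
seg 0: a=3, c=M0/2=0, d=(M1−M0)/(6·1)=11681/5196, b=Δ0−h0·(2M0+M1)/6=-48053/5196
seg 1: a=-4, c=M1/2=11681/1732, d=(M2−M1)/(6·2)=-19445/10392, b=Δ1−h1·(2M1+M2)/6=-6505/2598
seg 2: a=3, c=M2/2=-1941/433, d=(M3−M2)/(6·1)=1901/1299, b=Δ2−h2·(2M2+M3)/6=2623/1299
seg 3: a=2, c=M3/2=-40/433, d=(M4−M3)/(6·2)=481/2598, b=Δ3−h3·(2M3+M4)/6=-3320/1299
seg 4: a=-2, c=M4/2=441/433, d=(M5−M4)/(6·3)=-49/433, b=Δ4−h4·(2M4+M5)/6=-914/1299
t_q=1/2 → seg 0, τ=1/2; S=3+-48053/5196·τ+0·τ²+11681/5196·τ³=-18609/13856

  seg 0: a=3 b=-48053/5196 c=0 d=11681/5196
  seg 1: a=-4 b=-6505/2598 c=11681/1732 d=-19445/10392
  seg 2: a=3 b=2623/1299 c=-1941/433 d=1901/1299
  seg 3: a=2 b=-3320/1299 c=-40/433 d=481/2598
  seg 4: a=-2 b=-914/1299 c=441/433 d=-49/433
S(1/2) = -18609/13856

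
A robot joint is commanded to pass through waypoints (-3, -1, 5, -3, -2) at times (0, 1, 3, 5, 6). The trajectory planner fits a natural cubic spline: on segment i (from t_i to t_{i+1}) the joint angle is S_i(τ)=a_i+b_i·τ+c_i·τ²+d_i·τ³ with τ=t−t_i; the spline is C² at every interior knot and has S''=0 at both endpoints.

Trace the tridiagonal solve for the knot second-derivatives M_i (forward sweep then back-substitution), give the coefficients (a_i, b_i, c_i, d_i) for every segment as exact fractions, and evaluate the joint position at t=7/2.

  seg 0: a=-3 b=83/60 c=0 d=37/60
  seg 1: a=-1 b=97/30 c=37/20 d=-59/60
  seg 2: a=5 b=-7/6 c=-81/20 d=79/60
  seg 3: a=-3 b=-47/30 c=77/20 d=-77/60
S(7/2) = 571/160

Δ: Δ0=2, Δ1=3, Δ2=-4, Δ3=1
row 1: diag=6, rhs=6; c'=1/3, d'=1
row 2: denom=8−2·1/3=22/3; d'=(-42−2·1)/(22/3)=-6
row 3: denom=6−2·3/11=60/11; d'=(30−2·-6)/(60/11)=77/10
back: M3=77/10
back: M2=-6−3/11·77/10=-81/10
back: M1=1−1/3·-81/10=37/10
M: M0=0, M1=37/10, M2=-81/10, M3=77/10, M4=0
seg 0: a=-3, c=M0/2=0, d=(M1−M0)/(6·1)=37/60, b=Δ0−h0·(2M0+M1)/6=83/60
seg 1: a=-1, c=M1/2=37/20, d=(M2−M1)/(6·2)=-59/60, b=Δ1−h1·(2M1+M2)/6=97/30
seg 2: a=5, c=M2/2=-81/20, d=(M3−M2)/(6·2)=79/60, b=Δ2−h2·(2M2+M3)/6=-7/6
seg 3: a=-3, c=M3/2=77/20, d=(M4−M3)/(6·1)=-77/60, b=Δ3−h3·(2M3+M4)/6=-47/30
t_q=7/2 → seg 2, τ=1/2; S=5+-7/6·τ+-81/20·τ²+79/60·τ³=571/160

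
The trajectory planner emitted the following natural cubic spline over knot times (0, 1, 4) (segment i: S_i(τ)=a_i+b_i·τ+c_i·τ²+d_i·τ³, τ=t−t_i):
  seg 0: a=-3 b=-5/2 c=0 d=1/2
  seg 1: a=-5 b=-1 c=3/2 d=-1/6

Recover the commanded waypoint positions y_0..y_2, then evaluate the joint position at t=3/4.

y_0 = S_0(0) = a_0 = -3
y_1 = S_1(0) = a_1 = -5
y_2 = S_1(3) = 1
t_q=3/4 is in segment 0 (τ=3/4); S_0(τ)=-597/128

y_0=-3 y_1=-5 y_2=1
S(3/4) = -597/128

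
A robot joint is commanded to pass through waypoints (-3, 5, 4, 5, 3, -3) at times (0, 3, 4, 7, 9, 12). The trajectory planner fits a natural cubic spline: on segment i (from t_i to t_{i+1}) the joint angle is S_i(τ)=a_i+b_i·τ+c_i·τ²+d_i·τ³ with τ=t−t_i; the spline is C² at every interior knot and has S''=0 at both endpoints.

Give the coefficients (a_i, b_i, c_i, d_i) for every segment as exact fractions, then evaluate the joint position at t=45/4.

Δ: Δ0=8/3, Δ1=-1, Δ2=1/3, Δ3=-1, Δ4=-2
row 1: diag=8, rhs=-22; c'=1/8, d'=-11/4
row 2: denom=8−1·1/8=63/8; d'=(8−1·-11/4)/(63/8)=86/63
row 3: denom=10−3·8/21=62/7; d'=(-8−3·86/63)/(62/7)=-127/93
row 4: denom=10−2·7/31=296/31; d'=(-6−2·-127/93)/(296/31)=-38/111
back: M4=-38/111
back: M3=-127/93−7/31·-38/111=-143/111
back: M2=86/63−8/21·-143/111=206/111
back: M1=-11/4−1/8·206/111=-331/111
M: M0=0, M1=-331/111, M2=206/111, M3=-143/111, M4=-38/111, M5=0
seg 0: a=-3, c=M0/2=0, d=(M1−M0)/(6·3)=-331/1998, b=Δ0−h0·(2M0+M1)/6=923/222
seg 1: a=5, c=M1/2=-331/222, d=(M2−M1)/(6·1)=179/222, b=Δ1−h1·(2M1+M2)/6=-35/111
seg 2: a=4, c=M2/2=103/111, d=(M3−M2)/(6·3)=-349/1998, b=Δ2−h2·(2M2+M3)/6=-65/74
seg 3: a=5, c=M3/2=-143/222, d=(M4−M3)/(6·2)=35/444, b=Δ3−h3·(2M3+M4)/6=-1/37
seg 4: a=3, c=M4/2=-19/111, d=(M5−M4)/(6·3)=19/999, b=Δ4−h4·(2M4+M5)/6=-184/111
t_q=45/4 → seg 4, τ=9/4; S=3+-184/111·τ+-19/111·τ²+19/999·τ³=-3267/2368

  seg 0: a=-3 b=923/222 c=0 d=-331/1998
  seg 1: a=5 b=-35/111 c=-331/222 d=179/222
  seg 2: a=4 b=-65/74 c=103/111 d=-349/1998
  seg 3: a=5 b=-1/37 c=-143/222 d=35/444
  seg 4: a=3 b=-184/111 c=-19/111 d=19/999
S(45/4) = -3267/2368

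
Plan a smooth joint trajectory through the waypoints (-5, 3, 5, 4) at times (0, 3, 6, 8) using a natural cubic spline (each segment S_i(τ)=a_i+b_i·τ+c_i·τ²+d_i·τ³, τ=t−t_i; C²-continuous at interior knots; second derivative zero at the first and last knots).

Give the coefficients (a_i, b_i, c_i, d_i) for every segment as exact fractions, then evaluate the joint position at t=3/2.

  seg 0: a=-5 b=691/222 c=0 d=-11/222
  seg 1: a=3 b=197/111 c=-33/74 d=17/666
  seg 2: a=5 b=-47/222 c=-8/37 d=4/111
S(3/2) = -295/592

Δ: Δ0=8/3, Δ1=2/3, Δ2=-1/2
row 1: diag=12, rhs=-12; c'=1/4, d'=-1
row 2: denom=10−3·1/4=37/4; d'=(-7−3·-1)/(37/4)=-16/37
back: M2=-16/37
back: M1=-1−1/4·-16/37=-33/37
M: M0=0, M1=-33/37, M2=-16/37, M3=0
seg 0: a=-5, c=M0/2=0, d=(M1−M0)/(6·3)=-11/222, b=Δ0−h0·(2M0+M1)/6=691/222
seg 1: a=3, c=M1/2=-33/74, d=(M2−M1)/(6·3)=17/666, b=Δ1−h1·(2M1+M2)/6=197/111
seg 2: a=5, c=M2/2=-8/37, d=(M3−M2)/(6·2)=4/111, b=Δ2−h2·(2M2+M3)/6=-47/222
t_q=3/2 → seg 0, τ=3/2; S=-5+691/222·τ+0·τ²+-11/222·τ³=-295/592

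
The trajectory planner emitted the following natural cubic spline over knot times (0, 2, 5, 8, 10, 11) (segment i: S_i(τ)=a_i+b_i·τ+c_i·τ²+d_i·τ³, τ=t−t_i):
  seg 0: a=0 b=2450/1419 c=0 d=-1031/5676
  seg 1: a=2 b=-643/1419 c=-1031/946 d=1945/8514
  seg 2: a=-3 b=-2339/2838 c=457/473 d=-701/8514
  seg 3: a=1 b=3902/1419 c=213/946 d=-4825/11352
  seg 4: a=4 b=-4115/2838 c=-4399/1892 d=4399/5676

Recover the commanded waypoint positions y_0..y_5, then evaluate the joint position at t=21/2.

y_0 = S_0(0) = a_0 = 0
y_1 = S_1(0) = a_1 = 2
y_2 = S_2(0) = a_2 = -3
y_3 = S_3(0) = a_3 = 1
y_4 = S_4(0) = a_4 = 4
y_5 = S_4(1) = 1
t_q=21/2 is in segment 4 (τ=1/2); S_4(τ)=42239/15136

y_0=0 y_1=2 y_2=-3 y_3=1 y_4=4 y_5=1
S(21/2) = 42239/15136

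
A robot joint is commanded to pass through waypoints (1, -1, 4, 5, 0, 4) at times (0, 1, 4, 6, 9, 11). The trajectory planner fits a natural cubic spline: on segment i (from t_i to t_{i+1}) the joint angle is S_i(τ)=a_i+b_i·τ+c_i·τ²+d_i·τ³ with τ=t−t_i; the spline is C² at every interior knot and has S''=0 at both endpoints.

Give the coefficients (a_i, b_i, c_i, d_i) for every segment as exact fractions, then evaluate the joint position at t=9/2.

Δ: Δ0=-2, Δ1=5/3, Δ2=1/2, Δ3=-5/3, Δ4=2
row 1: diag=8, rhs=22; c'=3/8, d'=11/4
row 2: denom=10−3·3/8=71/8; d'=(-7−3·11/4)/(71/8)=-122/71
row 3: denom=10−2·16/71=678/71; d'=(-13−2·-122/71)/(678/71)=-679/678
row 4: denom=10−3·71/226=2047/226; d'=(22−3·-679/678)/(2047/226)=5651/2047
back: M4=5651/2047
back: M3=-679/678−71/226·5651/2047=-11476/6141
back: M2=-122/71−16/71·-11476/6141=-7966/6141
back: M1=11/4−3/8·-7966/6141=6625/2047
M: M0=0, M1=6625/2047, M2=-7966/6141, M3=-11476/6141, M4=5651/2047, M5=0
seg 0: a=1, c=M0/2=0, d=(M1−M0)/(6·1)=6625/12282, b=Δ0−h0·(2M0+M1)/6=-31189/12282
seg 1: a=-1, c=M1/2=6625/4094, d=(M2−M1)/(6·3)=-27841/110538, b=Δ1−h1·(2M1+M2)/6=-5657/6141
seg 2: a=4, c=M2/2=-3983/6141, d=(M3−M2)/(6·2)=-195/4094, b=Δ2−h2·(2M2+M3)/6=24413/12282
seg 3: a=5, c=M3/2=-5738/6141, d=(M4−M3)/(6·3)=28429/110538, b=Δ3−h3·(2M3+M4)/6=-14471/12282
seg 4: a=0, c=M4/2=5651/4094, d=(M5−M4)/(6·2)=-5651/24564, b=Δ4−h4·(2M4+M5)/6=980/6141
t_q=9/2 → seg 2, τ=1/2; S=4+24413/12282·τ+-3983/6141·τ²+-195/4094·τ³=158053/32752

  seg 0: a=1 b=-31189/12282 c=0 d=6625/12282
  seg 1: a=-1 b=-5657/6141 c=6625/4094 d=-27841/110538
  seg 2: a=4 b=24413/12282 c=-3983/6141 d=-195/4094
  seg 3: a=5 b=-14471/12282 c=-5738/6141 d=28429/110538
  seg 4: a=0 b=980/6141 c=5651/4094 d=-5651/24564
S(9/2) = 158053/32752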